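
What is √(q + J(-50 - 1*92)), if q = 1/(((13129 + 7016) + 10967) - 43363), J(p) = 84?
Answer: √12607295833/12251 ≈ 9.1651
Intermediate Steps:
q = -1/12251 (q = 1/((20145 + 10967) - 43363) = 1/(31112 - 43363) = 1/(-12251) = -1/12251 ≈ -8.1626e-5)
√(q + J(-50 - 1*92)) = √(-1/12251 + 84) = √(1029083/12251) = √12607295833/12251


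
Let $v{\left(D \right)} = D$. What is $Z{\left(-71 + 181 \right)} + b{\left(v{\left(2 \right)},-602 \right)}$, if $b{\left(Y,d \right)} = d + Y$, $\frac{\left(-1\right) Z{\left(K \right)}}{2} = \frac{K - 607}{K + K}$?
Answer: $- \frac{65503}{110} \approx -595.48$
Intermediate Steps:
$Z{\left(K \right)} = - \frac{-607 + K}{K}$ ($Z{\left(K \right)} = - 2 \frac{K - 607}{K + K} = - 2 \frac{-607 + K}{2 K} = - \frac{-607 + K}{K}$)
$b{\left(Y,d \right)} = Y + d$
$Z{\left(-71 + 181 \right)} + b{\left(v{\left(2 \right)},-602 \right)} = \frac{607 - \left(-71 + 181\right)}{-71 + 181} + \left(2 - 602\right) = \frac{607 - 110}{110} - 600 = \frac{1}{110} \cdot 497 - 600 = \frac{497}{110} - 600 = - \frac{65503}{110}$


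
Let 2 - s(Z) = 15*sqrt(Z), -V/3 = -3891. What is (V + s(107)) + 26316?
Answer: 37991 - 15*sqrt(107) ≈ 37836.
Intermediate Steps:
V = 11673 (V = -3*(-3891) = 11673)
s(Z) = 2 - 15*sqrt(Z)
(V + s(107)) + 26316 = (11673 + (2 - 15*sqrt(107))) + 26316 = (11675 - 15*sqrt(107)) + 26316 = 37991 - 15*sqrt(107)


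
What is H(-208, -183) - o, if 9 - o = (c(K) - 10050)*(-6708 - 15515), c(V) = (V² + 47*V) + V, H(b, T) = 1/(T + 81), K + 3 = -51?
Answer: 22046370677/102 ≈ 2.1614e+8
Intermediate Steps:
K = -54 (K = -3 - 51 = -54)
H(b, T) = 1/(81 + T)
c(V) = V² + 48*V
o = -216140889 (o = 9 - (-54*(48 - 54) - 10050)*(-6708 - 15515) = 9 - (-54*(-6) - 10050)*(-22223) = 9 - (324 - 10050)*(-22223) = 9 - (-9726)*(-22223) = 9 - 1*216140898 = 9 - 216140898 = -216140889)
H(-208, -183) - o = 1/(81 - 183) - 1*(-216140889) = 1/(-102) + 216140889 = -1/102 + 216140889 = 22046370677/102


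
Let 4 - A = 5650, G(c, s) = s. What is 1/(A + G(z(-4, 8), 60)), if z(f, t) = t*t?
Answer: -1/5586 ≈ -0.00017902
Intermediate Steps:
z(f, t) = t**2
A = -5646 (A = 4 - 1*5650 = 4 - 5650 = -5646)
1/(A + G(z(-4, 8), 60)) = 1/(-5646 + 60) = 1/(-5586) = -1/5586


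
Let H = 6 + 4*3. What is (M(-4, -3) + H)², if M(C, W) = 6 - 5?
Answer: 361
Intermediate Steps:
M(C, W) = 1
H = 18 (H = 6 + 12 = 18)
(M(-4, -3) + H)² = (1 + 18)² = 19² = 361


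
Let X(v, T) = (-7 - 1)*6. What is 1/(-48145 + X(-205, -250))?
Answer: -1/48193 ≈ -2.0750e-5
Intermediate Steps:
X(v, T) = -48 (X(v, T) = -8*6 = -48)
1/(-48145 + X(-205, -250)) = 1/(-48145 - 48) = 1/(-48193) = -1/48193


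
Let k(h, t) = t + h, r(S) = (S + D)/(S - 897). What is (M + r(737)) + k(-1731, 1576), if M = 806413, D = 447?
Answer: 4031253/5 ≈ 8.0625e+5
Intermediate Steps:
r(S) = (447 + S)/(-897 + S) (r(S) = (S + 447)/(S - 897) = (447 + S)/(-897 + S))
k(h, t) = h + t
(M + r(737)) + k(-1731, 1576) = (806413 + (447 + 737)/(-897 + 737)) + (-1731 + 1576) = (806413 + 1184/(-160)) - 155 = (806413 - 1/160*1184) - 155 = (806413 - 37/5) - 155 = 4032028/5 - 155 = 4031253/5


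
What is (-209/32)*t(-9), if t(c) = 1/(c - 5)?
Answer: 209/448 ≈ 0.46652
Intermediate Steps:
t(c) = 1/(-5 + c)
(-209/32)*t(-9) = (-209/32)/(-5 - 9) = -209*1/32/(-14) = -209/32*(-1/14) = 209/448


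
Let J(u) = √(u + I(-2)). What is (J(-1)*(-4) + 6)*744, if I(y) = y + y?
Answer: 4464 - 2976*I*√5 ≈ 4464.0 - 6654.5*I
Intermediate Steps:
I(y) = 2*y
J(u) = √(-4 + u) (J(u) = √(u + 2*(-2)) = √(u - 4) = √(-4 + u))
(J(-1)*(-4) + 6)*744 = (√(-4 - 1)*(-4) + 6)*744 = (√(-5)*(-4) + 6)*744 = ((I*√5)*(-4) + 6)*744 = (-4*I*√5 + 6)*744 = (6 - 4*I*√5)*744 = 4464 - 2976*I*√5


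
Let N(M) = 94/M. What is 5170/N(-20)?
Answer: -1100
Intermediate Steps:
5170/N(-20) = 5170/((94/(-20))) = 5170/((94*(-1/20))) = 5170/(-47/10) = 5170*(-10/47) = -1100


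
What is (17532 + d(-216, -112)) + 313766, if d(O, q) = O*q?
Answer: 355490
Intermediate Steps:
(17532 + d(-216, -112)) + 313766 = (17532 - 216*(-112)) + 313766 = (17532 + 24192) + 313766 = 41724 + 313766 = 355490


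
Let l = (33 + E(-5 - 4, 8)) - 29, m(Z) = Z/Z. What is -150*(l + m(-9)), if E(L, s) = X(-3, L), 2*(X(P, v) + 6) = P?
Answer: 375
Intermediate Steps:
X(P, v) = -6 + P/2
E(L, s) = -15/2 (E(L, s) = -6 + (½)*(-3) = -6 - 3/2 = -15/2)
m(Z) = 1
l = -7/2 (l = (33 - 15/2) - 29 = 51/2 - 29 = -7/2 ≈ -3.5000)
-150*(l + m(-9)) = -150*(-7/2 + 1) = -150*(-5/2) = 375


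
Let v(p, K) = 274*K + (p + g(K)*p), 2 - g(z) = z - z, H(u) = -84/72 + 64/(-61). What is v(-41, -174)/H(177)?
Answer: 17494434/811 ≈ 21571.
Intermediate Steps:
H(u) = -811/366 (H(u) = -84*1/72 + 64*(-1/61) = -7/6 - 64/61 = -811/366)
g(z) = 2 (g(z) = 2 - (z - z) = 2 - 1*0 = 2 + 0 = 2)
v(p, K) = 3*p + 274*K (v(p, K) = 274*K + (p + 2*p) = 274*K + 3*p = 3*p + 274*K)
v(-41, -174)/H(177) = (3*(-41) + 274*(-174))/(-811/366) = (-123 - 47676)*(-366/811) = -47799*(-366/811) = 17494434/811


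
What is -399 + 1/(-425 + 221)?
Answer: -81397/204 ≈ -399.00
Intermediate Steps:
-399 + 1/(-425 + 221) = -399 + 1/(-204) = -399 - 1/204 = -81397/204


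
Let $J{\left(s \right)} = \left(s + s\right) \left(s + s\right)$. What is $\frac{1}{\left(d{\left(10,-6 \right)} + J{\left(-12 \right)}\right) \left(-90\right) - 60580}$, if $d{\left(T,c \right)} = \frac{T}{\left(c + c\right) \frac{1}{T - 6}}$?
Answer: $- \frac{1}{112120} \approx -8.919 \cdot 10^{-6}$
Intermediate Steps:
$d{\left(T,c \right)} = \frac{T \left(-6 + T\right)}{2 c}$ ($d{\left(T,c \right)} = \frac{T}{2 c \frac{1}{-6 + T}} = T \frac{-6 + T}{2 c} = \frac{T \left(-6 + T\right)}{2 c}$)
$J{\left(s \right)} = 4 s^{2}$ ($J{\left(s \right)} = 2 s 2 s = 4 s^{2}$)
$\frac{1}{\left(d{\left(10,-6 \right)} + J{\left(-12 \right)}\right) \left(-90\right) - 60580} = \frac{1}{\left(\frac{1}{2} \cdot 10 \frac{1}{-6} \left(-6 + 10\right) + 4 \left(-12\right)^{2}\right) \left(-90\right) - 60580} = \frac{1}{\left(\frac{1}{2} \cdot 10 \left(- \frac{1}{6}\right) 4 + 4 \cdot 144\right) \left(-90\right) - 60580} = \frac{1}{\left(- \frac{10}{3} + 576\right) \left(-90\right) - 60580} = \frac{1}{\frac{1718}{3} \left(-90\right) - 60580} = \frac{1}{-51540 - 60580} = \frac{1}{-112120} = - \frac{1}{112120}$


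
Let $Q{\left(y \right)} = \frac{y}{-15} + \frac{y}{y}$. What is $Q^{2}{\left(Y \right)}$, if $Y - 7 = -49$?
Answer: $\frac{361}{25} \approx 14.44$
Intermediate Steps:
$Y = -42$ ($Y = 7 - 49 = -42$)
$Q{\left(y \right)} = 1 - \frac{y}{15}$ ($Q{\left(y \right)} = y \left(- \frac{1}{15}\right) + 1 = - \frac{y}{15} + 1 = 1 - \frac{y}{15}$)
$Q^{2}{\left(Y \right)} = \left(1 - - \frac{14}{5}\right)^{2} = \left(1 + \frac{14}{5}\right)^{2} = \left(\frac{19}{5}\right)^{2} = \frac{361}{25}$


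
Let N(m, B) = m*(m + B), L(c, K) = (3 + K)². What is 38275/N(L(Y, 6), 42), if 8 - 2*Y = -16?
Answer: 38275/9963 ≈ 3.8417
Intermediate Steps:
Y = 12 (Y = 4 - ½*(-16) = 4 + 8 = 12)
N(m, B) = m*(B + m)
38275/N(L(Y, 6), 42) = 38275/(((3 + 6)²*(42 + (3 + 6)²))) = 38275/((9²*(42 + 9²))) = 38275/((81*(42 + 81))) = 38275/((81*123)) = 38275/9963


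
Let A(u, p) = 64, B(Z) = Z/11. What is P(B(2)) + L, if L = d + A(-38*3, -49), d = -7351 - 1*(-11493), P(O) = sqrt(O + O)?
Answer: 4206 + 2*sqrt(11)/11 ≈ 4206.6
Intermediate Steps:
B(Z) = Z/11 (B(Z) = Z*(1/11) = Z/11)
P(O) = sqrt(2)*sqrt(O) (P(O) = sqrt(2*O) = sqrt(2)*sqrt(O))
d = 4142 (d = -7351 + 11493 = 4142)
L = 4206 (L = 4142 + 64 = 4206)
P(B(2)) + L = sqrt(2)*sqrt((1/11)*2) + 4206 = sqrt(2)*sqrt(2/11) + 4206 = sqrt(2)*(sqrt(22)/11) + 4206 = 2*sqrt(11)/11 + 4206 = 4206 + 2*sqrt(11)/11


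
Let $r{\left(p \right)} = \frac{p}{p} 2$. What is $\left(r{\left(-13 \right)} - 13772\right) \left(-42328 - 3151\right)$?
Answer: $626245830$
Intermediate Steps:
$r{\left(p \right)} = 2$ ($r{\left(p \right)} = 1 \cdot 2 = 2$)
$\left(r{\left(-13 \right)} - 13772\right) \left(-42328 - 3151\right) = \left(2 - 13772\right) \left(-42328 - 3151\right) = \left(-13770\right) \left(-45479\right) = 626245830$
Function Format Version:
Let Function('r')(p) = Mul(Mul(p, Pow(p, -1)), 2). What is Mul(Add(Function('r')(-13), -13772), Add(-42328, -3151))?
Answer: 626245830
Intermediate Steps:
Function('r')(p) = 2 (Function('r')(p) = Mul(1, 2) = 2)
Mul(Add(Function('r')(-13), -13772), Add(-42328, -3151)) = Mul(Add(2, -13772), Add(-42328, -3151)) = Mul(-13770, -45479) = 626245830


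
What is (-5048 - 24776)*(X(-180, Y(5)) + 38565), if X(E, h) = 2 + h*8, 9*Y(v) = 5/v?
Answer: -10352238464/9 ≈ -1.1502e+9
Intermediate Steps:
Y(v) = 5/(9*v) (Y(v) = (5/v)/9 = 5/(9*v))
X(E, h) = 2 + 8*h
(-5048 - 24776)*(X(-180, Y(5)) + 38565) = (-5048 - 24776)*((2 + 8*((5/9)/5)) + 38565) = -29824*((2 + 8*((5/9)*(1/5))) + 38565) = -29824*((2 + 8*(1/9)) + 38565) = -29824*((2 + 8/9) + 38565) = -29824*(26/9 + 38565) = -29824*347111/9 = -10352238464/9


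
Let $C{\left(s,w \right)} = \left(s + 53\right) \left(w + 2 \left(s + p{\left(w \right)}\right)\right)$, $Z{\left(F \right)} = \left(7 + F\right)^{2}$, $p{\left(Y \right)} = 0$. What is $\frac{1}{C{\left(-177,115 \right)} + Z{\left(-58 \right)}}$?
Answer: $\frac{1}{32237} \approx 3.102 \cdot 10^{-5}$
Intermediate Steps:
$C{\left(s,w \right)} = \left(53 + s\right) \left(w + 2 s\right)$ ($C{\left(s,w \right)} = \left(s + 53\right) \left(w + 2 \left(s + 0\right)\right) = \left(53 + s\right) \left(w + 2 s\right)$)
$\frac{1}{C{\left(-177,115 \right)} + Z{\left(-58 \right)}} = \frac{1}{\left(2 \left(-177\right)^{2} + 53 \cdot 115 + 106 \left(-177\right) - 20355\right) + \left(7 - 58\right)^{2}} = \frac{1}{\left(2 \cdot 31329 + 6095 - 18762 - 20355\right) + \left(-51\right)^{2}} = \frac{1}{\left(62658 + 6095 - 18762 - 20355\right) + 2601} = \frac{1}{29636 + 2601} = \frac{1}{32237}$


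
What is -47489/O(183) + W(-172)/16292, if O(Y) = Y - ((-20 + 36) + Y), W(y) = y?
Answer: 193422009/65168 ≈ 2968.1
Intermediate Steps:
O(Y) = -16 (O(Y) = Y - (16 + Y) = Y + (-16 - Y) = -16)
-47489/O(183) + W(-172)/16292 = -47489/(-16) - 172/16292 = -47489*(-1/16) - 172*1/16292 = 47489/16 - 43/4073 = 193422009/65168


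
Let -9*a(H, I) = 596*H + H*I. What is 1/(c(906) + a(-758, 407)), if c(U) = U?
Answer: 9/768428 ≈ 1.1712e-5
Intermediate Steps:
a(H, I) = -596*H/9 - H*I/9 (a(H, I) = -(596*H + H*I)/9 = -596*H/9 - H*I/9)
1/(c(906) + a(-758, 407)) = 1/(906 - ⅑*(-758)*(596 + 407)) = 1/(906 - ⅑*(-758)*1003) = 1/(906 + 760274/9) = 1/(768428/9) = 9/768428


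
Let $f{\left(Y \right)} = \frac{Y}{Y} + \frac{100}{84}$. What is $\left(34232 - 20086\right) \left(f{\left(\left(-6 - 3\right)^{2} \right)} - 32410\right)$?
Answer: $- \frac{9627258344}{21} \approx -4.5844 \cdot 10^{8}$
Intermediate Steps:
$f{\left(Y \right)} = \frac{46}{21}$ ($f{\left(Y \right)} = 1 + 100 \cdot \frac{1}{84} = 1 + \frac{25}{21} = \frac{46}{21}$)
$\left(34232 - 20086\right) \left(f{\left(\left(-6 - 3\right)^{2} \right)} - 32410\right) = \left(34232 - 20086\right) \left(\frac{46}{21} - 32410\right) = 14146 \left(- \frac{680564}{21}\right) = - \frac{9627258344}{21}$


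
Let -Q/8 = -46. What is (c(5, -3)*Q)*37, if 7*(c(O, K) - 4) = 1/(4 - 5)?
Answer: 367632/7 ≈ 52519.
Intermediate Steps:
Q = 368 (Q = -8*(-46) = 368)
c(O, K) = 27/7 (c(O, K) = 4 + 1/(7*(4 - 5)) = 4 + (1/7)/(-1) = 4 + (1/7)*(-1) = 4 - 1/7 = 27/7)
(c(5, -3)*Q)*37 = ((27/7)*368)*37 = (9936/7)*37 = 367632/7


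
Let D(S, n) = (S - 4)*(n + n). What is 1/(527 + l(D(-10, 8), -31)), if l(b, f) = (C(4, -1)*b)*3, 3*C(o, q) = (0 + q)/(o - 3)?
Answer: 1/751 ≈ 0.0013316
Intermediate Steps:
D(S, n) = 2*n*(-4 + S) (D(S, n) = (-4 + S)*(2*n) = 2*n*(-4 + S))
C(o, q) = q/(3*(-3 + o)) (C(o, q) = ((0 + q)/(o - 3))/3 = (q/(-3 + o))/3 = q/(3*(-3 + o)))
l(b, f) = -b (l(b, f) = (((⅓)*(-1)/(-3 + 4))*b)*3 = (((⅓)*(-1)/1)*b)*3 = (((⅓)*(-1)*1)*b)*3 = -b/3*3 = -b)
1/(527 + l(D(-10, 8), -31)) = 1/(527 - 2*8*(-4 - 10)) = 1/(527 - 2*8*(-14)) = 1/(527 - 1*(-224)) = 1/(527 + 224) = 1/751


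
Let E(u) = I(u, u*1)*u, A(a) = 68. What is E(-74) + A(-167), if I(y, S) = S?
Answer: 5544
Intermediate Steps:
E(u) = u**2 (E(u) = (u*1)*u = u*u = u**2)
E(-74) + A(-167) = (-74)**2 + 68 = 5476 + 68 = 5544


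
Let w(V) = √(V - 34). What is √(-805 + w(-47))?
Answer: √(-805 + 9*I) ≈ 0.1586 + 28.373*I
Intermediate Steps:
w(V) = √(-34 + V)
√(-805 + w(-47)) = √(-805 + √(-34 - 47)) = √(-805 + √(-81)) = √(-805 + 9*I)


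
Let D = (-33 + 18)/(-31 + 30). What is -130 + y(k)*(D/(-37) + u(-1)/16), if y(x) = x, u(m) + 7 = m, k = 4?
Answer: -4944/37 ≈ -133.62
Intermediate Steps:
D = 15 (D = -15/(-1) = -15*(-1) = 15)
u(m) = -7 + m
-130 + y(k)*(D/(-37) + u(-1)/16) = -130 + 4*(15/(-37) + (-7 - 1)/16) = -130 + 4*(15*(-1/37) - 8*1/16) = -130 + 4*(-15/37 - 1/2) = -130 + 4*(-67/74) = -130 - 134/37 = -4944/37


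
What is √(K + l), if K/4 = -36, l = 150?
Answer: √6 ≈ 2.4495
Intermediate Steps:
K = -144 (K = 4*(-36) = -144)
√(K + l) = √(-144 + 150) = √6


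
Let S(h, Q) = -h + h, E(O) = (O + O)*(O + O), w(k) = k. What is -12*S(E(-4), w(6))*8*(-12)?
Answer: 0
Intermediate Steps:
E(O) = 4*O² (E(O) = (2*O)*(2*O) = 4*O²)
S(h, Q) = 0
-12*S(E(-4), w(6))*8*(-12) = -12*0*8*(-12) = -0*(-12) = -12*0 = 0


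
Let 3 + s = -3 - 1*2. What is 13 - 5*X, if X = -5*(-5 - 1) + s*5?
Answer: 63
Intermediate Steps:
s = -8 (s = -3 + (-3 - 1*2) = -3 + (-3 - 2) = -3 - 5 = -8)
X = -10 (X = -5*(-5 - 1) - 8*5 = -5*(-6) - 40 = 30 - 40 = -10)
13 - 5*X = 13 - 5*(-10) = 13 + 50 = 63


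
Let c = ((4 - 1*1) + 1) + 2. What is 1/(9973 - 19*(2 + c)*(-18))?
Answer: 1/12709 ≈ 7.8684e-5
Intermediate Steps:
c = 6 (c = ((4 - 1) + 1) + 2 = (3 + 1) + 2 = 4 + 2 = 6)
1/(9973 - 19*(2 + c)*(-18)) = 1/(9973 - 19*(2 + 6)*(-18)) = 1/(9973 - 19*8*(-18)) = 1/(9973 - 152*(-18)) = 1/(9973 + 2736) = 1/12709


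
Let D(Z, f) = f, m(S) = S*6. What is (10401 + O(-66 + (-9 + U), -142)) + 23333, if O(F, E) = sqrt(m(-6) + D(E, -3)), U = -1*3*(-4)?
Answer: 33734 + I*sqrt(39) ≈ 33734.0 + 6.245*I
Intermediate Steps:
m(S) = 6*S
U = 12 (U = -3*(-4) = 12)
O(F, E) = I*sqrt(39) (O(F, E) = sqrt(6*(-6) - 3) = sqrt(-36 - 3) = sqrt(-39) = I*sqrt(39))
(10401 + O(-66 + (-9 + U), -142)) + 23333 = (10401 + I*sqrt(39)) + 23333 = 33734 + I*sqrt(39)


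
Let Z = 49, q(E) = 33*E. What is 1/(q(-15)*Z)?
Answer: -1/24255 ≈ -4.1229e-5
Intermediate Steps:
1/(q(-15)*Z) = 1/((33*(-15))*49) = 1/(-495*49) = 1/(-24255) = -1/24255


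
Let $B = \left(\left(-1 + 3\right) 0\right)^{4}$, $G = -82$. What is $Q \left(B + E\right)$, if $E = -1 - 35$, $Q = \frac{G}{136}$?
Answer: $\frac{369}{17} \approx 21.706$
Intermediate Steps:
$B = 0$ ($B = \left(2 \cdot 0\right)^{4} = 0^{4} = 0$)
$Q = - \frac{41}{68}$ ($Q = - \frac{82}{136} = \left(-82\right) \frac{1}{136} = - \frac{41}{68} \approx -0.60294$)
$E = -36$ ($E = -1 - 35 = -36$)
$Q \left(B + E\right) = - \frac{41 \left(0 - 36\right)}{68} = \left(- \frac{41}{68}\right) \left(-36\right) = \frac{369}{17}$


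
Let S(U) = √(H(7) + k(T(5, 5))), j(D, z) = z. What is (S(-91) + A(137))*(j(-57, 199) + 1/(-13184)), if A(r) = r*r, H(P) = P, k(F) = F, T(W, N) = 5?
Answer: 49242629935/13184 + 2623615*√3/6592 ≈ 3.7357e+6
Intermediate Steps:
S(U) = 2*√3 (S(U) = √(7 + 5) = √12 = 2*√3)
A(r) = r²
(S(-91) + A(137))*(j(-57, 199) + 1/(-13184)) = (2*√3 + 137²)*(199 + 1/(-13184)) = (2*√3 + 18769)*(199 - 1/13184) = (18769 + 2*√3)*(2623615/13184) = 49242629935/13184 + 2623615*√3/6592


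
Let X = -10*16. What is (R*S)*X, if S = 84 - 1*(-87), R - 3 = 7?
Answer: -273600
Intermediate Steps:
R = 10 (R = 3 + 7 = 10)
X = -160
S = 171 (S = 84 + 87 = 171)
(R*S)*X = (10*171)*(-160) = 1710*(-160) = -273600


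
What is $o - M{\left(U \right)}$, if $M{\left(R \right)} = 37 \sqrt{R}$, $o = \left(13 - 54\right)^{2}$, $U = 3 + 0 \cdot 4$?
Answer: $1681 - 37 \sqrt{3} \approx 1616.9$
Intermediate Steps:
$U = 3$ ($U = 3 + 0 = 3$)
$o = 1681$ ($o = \left(13 - 54\right)^{2} = \left(-41\right)^{2} = 1681$)
$o - M{\left(U \right)} = 1681 - 37 \sqrt{3}$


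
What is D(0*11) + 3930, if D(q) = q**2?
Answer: 3930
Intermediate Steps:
D(0*11) + 3930 = (0*11)**2 + 3930 = 0**2 + 3930 = 0 + 3930 = 3930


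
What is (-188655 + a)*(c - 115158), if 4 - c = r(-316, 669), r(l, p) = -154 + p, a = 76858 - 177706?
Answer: 33486522507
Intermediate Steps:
a = -100848
c = -511 (c = 4 - (-154 + 669) = 4 - 1*515 = 4 - 515 = -511)
(-188655 + a)*(c - 115158) = (-188655 - 100848)*(-511 - 115158) = -289503*(-115669) = 33486522507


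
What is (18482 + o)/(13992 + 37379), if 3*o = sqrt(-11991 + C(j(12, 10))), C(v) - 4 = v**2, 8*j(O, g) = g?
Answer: 18482/51371 + I*sqrt(191767)/616452 ≈ 0.35978 + 0.00071037*I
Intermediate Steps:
j(O, g) = g/8
C(v) = 4 + v**2
o = I*sqrt(191767)/12 (o = sqrt(-11991 + (4 + ((1/8)*10)**2))/3 = sqrt(-11991 + (4 + (5/4)**2))/3 = sqrt(-11991 + (4 + 25/16))/3 = sqrt(-11991 + 89/16)/3 = sqrt(-191767/16)/3 = (I*sqrt(191767)/4)/3 = I*sqrt(191767)/12 ≈ 36.493*I)
(18482 + o)/(13992 + 37379) = (18482 + I*sqrt(191767)/12)/(13992 + 37379) = (18482 + I*sqrt(191767)/12)/51371 = (18482 + I*sqrt(191767)/12)*(1/51371) = 18482/51371 + I*sqrt(191767)/616452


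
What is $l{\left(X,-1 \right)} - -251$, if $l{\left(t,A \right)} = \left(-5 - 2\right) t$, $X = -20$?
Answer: $391$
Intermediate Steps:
$l{\left(t,A \right)} = - 7 t$
$l{\left(X,-1 \right)} - -251 = \left(-7\right) \left(-20\right) - -251 = 140 + 251 = 391$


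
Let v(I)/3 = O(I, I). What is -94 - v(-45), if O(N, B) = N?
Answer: 41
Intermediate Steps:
v(I) = 3*I
-94 - v(-45) = -94 - 3*(-45) = -94 - 1*(-135) = -94 + 135 = 41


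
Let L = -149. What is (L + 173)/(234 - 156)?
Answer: 4/13 ≈ 0.30769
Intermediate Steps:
(L + 173)/(234 - 156) = (-149 + 173)/(234 - 156) = 24/78 = 24*(1/78) = 4/13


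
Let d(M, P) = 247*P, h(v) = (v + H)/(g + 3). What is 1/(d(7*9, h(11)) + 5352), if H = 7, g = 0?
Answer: 1/6834 ≈ 0.00014633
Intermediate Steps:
h(v) = 7/3 + v/3 (h(v) = (v + 7)/(0 + 3) = (7 + v)/3 = (7 + v)*(1/3) = 7/3 + v/3)
1/(d(7*9, h(11)) + 5352) = 1/(247*(7/3 + (1/3)*11) + 5352) = 1/(247*(7/3 + 11/3) + 5352) = 1/(247*6 + 5352) = 1/(1482 + 5352) = 1/6834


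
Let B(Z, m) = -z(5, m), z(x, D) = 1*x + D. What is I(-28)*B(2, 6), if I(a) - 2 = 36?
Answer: -418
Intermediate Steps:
z(x, D) = D + x (z(x, D) = x + D = D + x)
I(a) = 38 (I(a) = 2 + 36 = 38)
B(Z, m) = -5 - m (B(Z, m) = -(m + 5) = -(5 + m) = -5 - m)
I(-28)*B(2, 6) = 38*(-5 - 1*6) = 38*(-5 - 6) = 38*(-11) = -418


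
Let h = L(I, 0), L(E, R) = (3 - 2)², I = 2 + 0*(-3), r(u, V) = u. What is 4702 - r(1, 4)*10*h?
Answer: 4692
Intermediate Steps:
I = 2 (I = 2 + 0 = 2)
L(E, R) = 1 (L(E, R) = 1² = 1)
h = 1
4702 - r(1, 4)*10*h = 4702 - 1*10 = 4702 - 10 = 4692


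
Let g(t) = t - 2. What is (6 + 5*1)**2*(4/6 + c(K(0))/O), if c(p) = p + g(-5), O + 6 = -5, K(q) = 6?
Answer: 275/3 ≈ 91.667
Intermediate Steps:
g(t) = -2 + t
O = -11 (O = -6 - 5 = -11)
c(p) = -7 + p (c(p) = p + (-2 - 5) = p - 7 = -7 + p)
(6 + 5*1)**2*(4/6 + c(K(0))/O) = (6 + 5*1)**2*(4/6 + (-7 + 6)/(-11)) = (6 + 5)**2*(4*(1/6) - 1*(-1/11)) = 11**2*(2/3 + 1/11) = 121*(25/33) = 275/3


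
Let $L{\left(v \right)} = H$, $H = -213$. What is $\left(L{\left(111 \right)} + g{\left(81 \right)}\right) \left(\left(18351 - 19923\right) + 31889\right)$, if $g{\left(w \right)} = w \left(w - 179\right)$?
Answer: $-247113867$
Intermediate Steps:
$L{\left(v \right)} = -213$
$g{\left(w \right)} = w \left(-179 + w\right)$
$\left(L{\left(111 \right)} + g{\left(81 \right)}\right) \left(\left(18351 - 19923\right) + 31889\right) = \left(-213 + 81 \left(-179 + 81\right)\right) \left(\left(18351 - 19923\right) + 31889\right) = \left(-213 + 81 \left(-98\right)\right) \left(\left(18351 - 19923\right) + 31889\right) = \left(-213 - 7938\right) \left(-1572 + 31889\right) = \left(-8151\right) 30317 = -247113867$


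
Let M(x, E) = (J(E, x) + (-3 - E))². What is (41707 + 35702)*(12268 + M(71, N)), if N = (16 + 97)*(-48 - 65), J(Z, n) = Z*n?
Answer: 61844948614749213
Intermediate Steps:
N = -12769 (N = 113*(-113) = -12769)
M(x, E) = (-3 - E + E*x)² (M(x, E) = (E*x + (-3 - E))² = (-3 - E + E*x)²)
(41707 + 35702)*(12268 + M(71, N)) = (41707 + 35702)*(12268 + (3 - 12769 - 1*(-12769)*71)²) = 77409*(12268 + (3 - 12769 + 906599)²) = 77409*(12268 + 893833²) = 77409*(12268 + 798937431889) = 77409*798937444157 = 61844948614749213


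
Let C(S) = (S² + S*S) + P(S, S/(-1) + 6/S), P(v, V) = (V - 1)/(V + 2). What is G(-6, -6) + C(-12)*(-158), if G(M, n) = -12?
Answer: -410750/9 ≈ -45639.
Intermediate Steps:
P(v, V) = (-1 + V)/(2 + V)
C(S) = 2*S² + (-1 - S + 6/S)/(2 - S + 6/S) (C(S) = (S² + S*S) + (-1 + (S/(-1) + 6/S))/(2 + (S/(-1) + 6/S)) = (S² + S²) + (-1 + (S*(-1) + 6/S))/(2 + (S*(-1) + 6/S)) = 2*S² + (-1 + (-S + 6/S))/(2 + (-S + 6/S)) = 2*S² + (-1 - S + 6/S)/(2 - S + 6/S))
G(-6, -6) + C(-12)*(-158) = -12 + ((6 - 1*(-12)*(1 - 12) + 2*(-12)²*(6 - 12*(2 - 1*(-12))))/(6 - 12*(2 - 1*(-12))))*(-158) = -12 + ((6 - 1*(-12)*(-11) + 2*144*(6 - 12*(2 + 12)))/(6 - 12*(2 + 12)))*(-158) = -12 + ((6 - 132 + 2*144*(6 - 12*14))/(6 - 12*14))*(-158) = -12 + ((6 - 132 + 2*144*(6 - 168))/(6 - 168))*(-158) = -12 + ((6 - 132 + 2*144*(-162))/(-162))*(-158) = -12 - (6 - 132 - 46656)/162*(-158) = -12 - 1/162*(-46782)*(-158) = -12 + (2599/9)*(-158) = -12 - 410642/9 = -410750/9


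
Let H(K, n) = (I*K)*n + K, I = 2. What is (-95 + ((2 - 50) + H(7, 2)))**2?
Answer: 11664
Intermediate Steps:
H(K, n) = K + 2*K*n (H(K, n) = (2*K)*n + K = 2*K*n + K = K + 2*K*n)
(-95 + ((2 - 50) + H(7, 2)))**2 = (-95 + ((2 - 50) + 7*(1 + 2*2)))**2 = (-95 + (-48 + 7*(1 + 4)))**2 = (-95 + (-48 + 7*5))**2 = (-95 + (-48 + 35))**2 = (-95 - 13)**2 = (-108)**2 = 11664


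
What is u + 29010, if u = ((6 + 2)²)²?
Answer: 33106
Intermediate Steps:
u = 4096 (u = (8²)² = 64² = 4096)
u + 29010 = 4096 + 29010 = 33106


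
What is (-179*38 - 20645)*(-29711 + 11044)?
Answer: 512353149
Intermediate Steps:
(-179*38 - 20645)*(-29711 + 11044) = (-6802 - 20645)*(-18667) = -27447*(-18667) = 512353149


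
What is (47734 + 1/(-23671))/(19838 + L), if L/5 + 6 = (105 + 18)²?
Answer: 1129911513/2259467963 ≈ 0.50008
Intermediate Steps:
L = 75615 (L = -30 + 5*(105 + 18)² = -30 + 5*123² = -30 + 5*15129 = -30 + 75645 = 75615)
(47734 + 1/(-23671))/(19838 + L) = (47734 + 1/(-23671))/(19838 + 75615) = (47734 - 1/23671)/95453 = (1129911513/23671)*(1/95453) = 1129911513/2259467963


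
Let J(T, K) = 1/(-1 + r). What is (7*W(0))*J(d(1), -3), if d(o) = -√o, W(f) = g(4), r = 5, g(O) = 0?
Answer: 0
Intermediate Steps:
W(f) = 0
J(T, K) = ¼ (J(T, K) = 1/(-1 + 5) = 1/4 = ¼)
(7*W(0))*J(d(1), -3) = (7*0)*(¼) = 0*(¼) = 0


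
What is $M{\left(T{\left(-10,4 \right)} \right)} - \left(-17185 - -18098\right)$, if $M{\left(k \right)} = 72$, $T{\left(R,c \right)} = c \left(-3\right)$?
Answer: $-841$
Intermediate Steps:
$T{\left(R,c \right)} = - 3 c$
$M{\left(T{\left(-10,4 \right)} \right)} - \left(-17185 - -18098\right) = 72 - \left(-17185 - -18098\right) = 72 - \left(-17185 + 18098\right) = 72 - 913 = -841$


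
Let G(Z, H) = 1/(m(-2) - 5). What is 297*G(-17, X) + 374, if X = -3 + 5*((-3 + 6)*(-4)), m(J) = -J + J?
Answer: 1573/5 ≈ 314.60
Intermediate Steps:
m(J) = 0
X = -63 (X = -3 + 5*(3*(-4)) = -3 + 5*(-12) = -3 - 60 = -63)
G(Z, H) = -⅕ (G(Z, H) = 1/(0 - 5) = 1/(-5) = -⅕)
297*G(-17, X) + 374 = 297*(-⅕) + 374 = -297/5 + 374 = 1573/5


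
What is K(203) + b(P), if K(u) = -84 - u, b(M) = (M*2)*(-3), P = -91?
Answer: 259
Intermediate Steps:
b(M) = -6*M (b(M) = (2*M)*(-3) = -6*M)
K(203) + b(P) = (-84 - 1*203) - 6*(-91) = (-84 - 203) + 546 = -287 + 546 = 259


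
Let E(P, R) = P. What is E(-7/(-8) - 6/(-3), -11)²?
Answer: 529/64 ≈ 8.2656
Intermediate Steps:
E(-7/(-8) - 6/(-3), -11)² = (-7/(-8) - 6/(-3))² = (-7*(-⅛) - 6*(-⅓))² = (7/8 + 2)² = (23/8)² = 529/64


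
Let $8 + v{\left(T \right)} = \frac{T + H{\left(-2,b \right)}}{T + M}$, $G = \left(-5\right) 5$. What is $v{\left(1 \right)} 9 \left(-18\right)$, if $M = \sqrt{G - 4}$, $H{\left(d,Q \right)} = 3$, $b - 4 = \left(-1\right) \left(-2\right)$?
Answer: $\frac{648 \left(- i + 2 \sqrt{29}\right)}{\sqrt{29} - i} \approx 1274.4 + 116.32 i$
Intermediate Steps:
$b = 6$ ($b = 4 - -2 = 4 + 2 = 6$)
$G = -25$
$M = i \sqrt{29}$ ($M = \sqrt{-25 - 4} = \sqrt{-29} = i \sqrt{29} \approx 5.3852 i$)
$v{\left(T \right)} = -8 + \frac{3 + T}{T + i \sqrt{29}}$ ($v{\left(T \right)} = -8 + \frac{T + 3}{T + i \sqrt{29}} = -8 + \frac{3 + T}{T + i \sqrt{29}}$)
$v{\left(1 \right)} 9 \left(-18\right) = \frac{3 - 7 - 8 i \sqrt{29}}{1 + i \sqrt{29}} \cdot 9 \left(-18\right) = \frac{-4 - 8 i \sqrt{29}}{1 + i \sqrt{29}} \cdot 9 \left(-18\right) = \frac{9 \left(-4 - 8 i \sqrt{29}\right)}{1 + i \sqrt{29}} \left(-18\right) = - \frac{162 \left(-4 - 8 i \sqrt{29}\right)}{1 + i \sqrt{29}}$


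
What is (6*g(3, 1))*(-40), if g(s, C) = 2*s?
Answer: -1440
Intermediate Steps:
(6*g(3, 1))*(-40) = (6*(2*3))*(-40) = (6*6)*(-40) = 36*(-40) = -1440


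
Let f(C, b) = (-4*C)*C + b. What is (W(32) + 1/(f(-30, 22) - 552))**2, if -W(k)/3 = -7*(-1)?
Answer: 7522266361/17056900 ≈ 441.01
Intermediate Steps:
f(C, b) = b - 4*C**2 (f(C, b) = -4*C**2 + b = b - 4*C**2)
W(k) = -21 (W(k) = -(-21)*(-1) = -3*7 = -21)
(W(32) + 1/(f(-30, 22) - 552))**2 = (-21 + 1/((22 - 4*(-30)**2) - 552))**2 = (-21 + 1/((22 - 4*900) - 552))**2 = (-21 + 1/((22 - 3600) - 552))**2 = (-21 + 1/(-3578 - 552))**2 = (-21 + 1/(-4130))**2 = (-21 - 1/4130)**2 = (-86731/4130)**2 = 7522266361/17056900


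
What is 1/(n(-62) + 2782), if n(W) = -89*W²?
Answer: -1/339334 ≈ -2.9469e-6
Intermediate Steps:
1/(n(-62) + 2782) = 1/(-89*(-62)² + 2782) = 1/(-89*3844 + 2782) = 1/(-342116 + 2782) = 1/(-339334) = -1/339334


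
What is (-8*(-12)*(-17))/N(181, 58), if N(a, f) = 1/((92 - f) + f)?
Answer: -150144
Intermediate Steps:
N(a, f) = 1/92
(-8*(-12)*(-17))/N(181, 58) = (-8*(-12)*(-17))/(1/92) = (96*(-17))*92 = -1632*92 = -150144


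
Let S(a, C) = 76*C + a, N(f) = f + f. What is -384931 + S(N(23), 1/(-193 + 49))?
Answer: -13855879/36 ≈ -3.8489e+5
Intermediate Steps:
N(f) = 2*f
S(a, C) = a + 76*C
-384931 + S(N(23), 1/(-193 + 49)) = -384931 + (2*23 + 76/(-193 + 49)) = -384931 + (46 + 76/(-144)) = -384931 + (46 + 76*(-1/144)) = -384931 + (46 - 19/36) = -384931 + 1637/36 = -13855879/36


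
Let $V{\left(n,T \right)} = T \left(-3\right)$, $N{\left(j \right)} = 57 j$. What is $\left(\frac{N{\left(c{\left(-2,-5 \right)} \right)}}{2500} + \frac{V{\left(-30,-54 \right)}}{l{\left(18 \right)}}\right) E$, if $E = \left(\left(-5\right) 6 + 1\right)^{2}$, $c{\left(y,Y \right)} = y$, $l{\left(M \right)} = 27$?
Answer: $\frac{6259563}{1250} \approx 5007.6$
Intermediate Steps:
$V{\left(n,T \right)} = - 3 T$
$E = 841$ ($E = \left(-30 + 1\right)^{2} = \left(-29\right)^{2} = 841$)
$\left(\frac{N{\left(c{\left(-2,-5 \right)} \right)}}{2500} + \frac{V{\left(-30,-54 \right)}}{l{\left(18 \right)}}\right) E = \left(\frac{57 \left(-2\right)}{2500} + \frac{\left(-3\right) \left(-54\right)}{27}\right) 841 = \left(\left(-114\right) \frac{1}{2500} + 162 \cdot \frac{1}{27}\right) 841 = \left(- \frac{57}{1250} + 6\right) 841 = \frac{7443}{1250} \cdot 841 = \frac{6259563}{1250}$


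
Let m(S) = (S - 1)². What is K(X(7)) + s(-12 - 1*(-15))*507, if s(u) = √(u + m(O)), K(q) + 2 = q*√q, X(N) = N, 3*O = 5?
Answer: -2 + 7*√7 + 169*√31 ≈ 957.47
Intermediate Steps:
O = 5/3 (O = (⅓)*5 = 5/3 ≈ 1.6667)
m(S) = (-1 + S)²
K(q) = -2 + q^(3/2) (K(q) = -2 + q*√q = -2 + q^(3/2))
s(u) = √(4/9 + u) (s(u) = √(u + (-1 + 5/3)²) = √(u + (⅔)²) = √(u + 4/9) = √(4/9 + u))
K(X(7)) + s(-12 - 1*(-15))*507 = (-2 + 7^(3/2)) + (√(4 + 9*(-12 - 1*(-15)))/3)*507 = (-2 + 7*√7) + (√(4 + 9*(-12 + 15))/3)*507 = (-2 + 7*√7) + (√(4 + 9*3)/3)*507 = (-2 + 7*√7) + (√(4 + 27)/3)*507 = (-2 + 7*√7) + (√31/3)*507 = (-2 + 7*√7) + 169*√31 = -2 + 7*√7 + 169*√31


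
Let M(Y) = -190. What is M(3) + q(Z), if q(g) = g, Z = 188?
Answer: -2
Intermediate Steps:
M(3) + q(Z) = -190 + 188 = -2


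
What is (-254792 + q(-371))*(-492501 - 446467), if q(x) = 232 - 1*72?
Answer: 239091299776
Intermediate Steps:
q(x) = 160 (q(x) = 232 - 72 = 160)
(-254792 + q(-371))*(-492501 - 446467) = (-254792 + 160)*(-492501 - 446467) = -254632*(-938968) = 239091299776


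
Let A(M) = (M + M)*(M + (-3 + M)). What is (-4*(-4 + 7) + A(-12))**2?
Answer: 404496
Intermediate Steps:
A(M) = 2*M*(-3 + 2*M) (A(M) = (2*M)*(-3 + 2*M) = 2*M*(-3 + 2*M))
(-4*(-4 + 7) + A(-12))**2 = (-4*(-4 + 7) + 2*(-12)*(-3 + 2*(-12)))**2 = (-4*3 + 2*(-12)*(-3 - 24))**2 = (-12 + 2*(-12)*(-27))**2 = (-12 + 648)**2 = 636**2 = 404496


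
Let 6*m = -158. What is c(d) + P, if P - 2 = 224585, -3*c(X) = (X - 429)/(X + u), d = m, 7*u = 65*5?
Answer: 142168352/633 ≈ 2.2459e+5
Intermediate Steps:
m = -79/3 (m = (⅙)*(-158) = -79/3 ≈ -26.333)
u = 325/7 (u = (65*5)/7 = (⅐)*325 = 325/7 ≈ 46.429)
d = -79/3 ≈ -26.333
c(X) = -(-429 + X)/(3*(325/7 + X)) (c(X) = -(X - 429)/(3*(X + 325/7)) = -(-429 + X)/(3*(325/7 + X)))
P = 224587 (P = 2 + 224585 = 224587)
c(d) + P = 7*(429 - 1*(-79/3))/(3*(325 + 7*(-79/3))) + 224587 = 7*(429 + 79/3)/(3*(325 - 553/3)) + 224587 = (7/3)*(1366/3)/(422/3) + 224587 = (7/3)*(3/422)*(1366/3) + 224587 = 4781/633 + 224587 = 142168352/633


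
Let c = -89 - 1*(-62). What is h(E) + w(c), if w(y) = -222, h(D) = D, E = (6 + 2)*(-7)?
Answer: -278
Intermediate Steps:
E = -56 (E = 8*(-7) = -56)
c = -27 (c = -89 + 62 = -27)
h(E) + w(c) = -56 - 222 = -278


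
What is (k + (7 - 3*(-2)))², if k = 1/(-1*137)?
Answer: 3168400/18769 ≈ 168.81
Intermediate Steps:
k = -1/137 (k = 1/(-137) = -1/137 ≈ -0.0072993)
(k + (7 - 3*(-2)))² = (-1/137 + (7 - 3*(-2)))² = (-1/137 + (7 + 6))² = (-1/137 + 13)² = (1780/137)² = 3168400/18769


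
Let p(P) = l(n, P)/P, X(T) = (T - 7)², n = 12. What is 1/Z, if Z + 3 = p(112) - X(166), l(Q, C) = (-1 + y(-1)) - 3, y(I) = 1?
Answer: -112/2831811 ≈ -3.9551e-5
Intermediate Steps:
l(Q, C) = -3 (l(Q, C) = (-1 + 1) - 3 = 0 - 3 = -3)
X(T) = (-7 + T)²
p(P) = -3/P
Z = -2831811/112 (Z = -3 + (-3/112 - (-7 + 166)²) = -3 + (-3*1/112 - 1*159²) = -3 + (-3/112 - 1*25281) = -3 + (-3/112 - 25281) = -3 - 2831475/112 = -2831811/112 ≈ -25284.)
1/Z = 1/(-2831811/112) = -112/2831811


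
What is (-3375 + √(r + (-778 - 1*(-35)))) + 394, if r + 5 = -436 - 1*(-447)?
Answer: -2981 + I*√737 ≈ -2981.0 + 27.148*I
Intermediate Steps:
r = 6 (r = -5 + (-436 - 1*(-447)) = -5 + (-436 + 447) = -5 + 11 = 6)
(-3375 + √(r + (-778 - 1*(-35)))) + 394 = (-3375 + √(6 + (-778 - 1*(-35)))) + 394 = (-3375 + √(6 + (-778 + 35))) + 394 = (-3375 + √(6 - 743)) + 394 = (-3375 + √(-737)) + 394 = (-3375 + I*√737) + 394 = -2981 + I*√737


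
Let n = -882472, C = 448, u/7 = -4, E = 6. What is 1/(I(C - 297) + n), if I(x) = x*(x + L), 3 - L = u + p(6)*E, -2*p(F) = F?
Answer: -1/852272 ≈ -1.1733e-6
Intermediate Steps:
u = -28 (u = 7*(-4) = -28)
p(F) = -F/2
L = 49 (L = 3 - (-28 - ½*6*6) = 3 - (-28 - 3*6) = 3 - (-28 - 18) = 3 - 1*(-46) = 3 + 46 = 49)
I(x) = x*(49 + x) (I(x) = x*(x + 49) = x*(49 + x))
1/(I(C - 297) + n) = 1/((448 - 297)*(49 + (448 - 297)) - 882472) = 1/(151*(49 + 151) - 882472) = 1/(151*200 - 882472) = 1/(30200 - 882472) = 1/(-852272) = -1/852272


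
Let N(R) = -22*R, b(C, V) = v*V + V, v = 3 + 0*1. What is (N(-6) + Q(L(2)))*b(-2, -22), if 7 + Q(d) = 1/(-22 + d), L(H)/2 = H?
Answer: -98956/9 ≈ -10995.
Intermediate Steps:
L(H) = 2*H
v = 3 (v = 3 + 0 = 3)
b(C, V) = 4*V (b(C, V) = 3*V + V = 4*V)
Q(d) = -7 + 1/(-22 + d)
(N(-6) + Q(L(2)))*b(-2, -22) = (-22*(-6) + (155 - 14*2)/(-22 + 2*2))*(4*(-22)) = (132 + (155 - 7*4)/(-22 + 4))*(-88) = (132 + (155 - 28)/(-18))*(-88) = (132 - 1/18*127)*(-88) = (132 - 127/18)*(-88) = (2249/18)*(-88) = -98956/9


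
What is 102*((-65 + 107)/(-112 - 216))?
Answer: -1071/82 ≈ -13.061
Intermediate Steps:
102*((-65 + 107)/(-112 - 216)) = 102*(42/(-328)) = 102*(42*(-1/328)) = 102*(-21/164) = -1071/82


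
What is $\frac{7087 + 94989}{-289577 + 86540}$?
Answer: $- \frac{102076}{203037} \approx -0.50275$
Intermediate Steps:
$\frac{7087 + 94989}{-289577 + 86540} = \frac{102076}{-203037} = 102076 \left(- \frac{1}{203037}\right) = - \frac{102076}{203037}$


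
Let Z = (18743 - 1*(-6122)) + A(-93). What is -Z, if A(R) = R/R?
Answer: -24866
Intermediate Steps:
A(R) = 1
Z = 24866 (Z = (18743 - 1*(-6122)) + 1 = (18743 + 6122) + 1 = 24865 + 1 = 24866)
-Z = -1*24866 = -24866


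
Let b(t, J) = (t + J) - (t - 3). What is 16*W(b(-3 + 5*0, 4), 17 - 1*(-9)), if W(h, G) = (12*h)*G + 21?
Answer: 35280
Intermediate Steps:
b(t, J) = 3 + J (b(t, J) = (J + t) - (-3 + t) = (J + t) + (3 - t) = 3 + J)
W(h, G) = 21 + 12*G*h (W(h, G) = 12*G*h + 21 = 21 + 12*G*h)
16*W(b(-3 + 5*0, 4), 17 - 1*(-9)) = 16*(21 + 12*(17 - 1*(-9))*(3 + 4)) = 16*(21 + 12*(17 + 9)*7) = 16*(21 + 12*26*7) = 16*(21 + 2184) = 16*2205 = 35280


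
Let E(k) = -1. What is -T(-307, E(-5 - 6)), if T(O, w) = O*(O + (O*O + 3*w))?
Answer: 28839273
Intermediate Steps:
T(O, w) = O*(O + O**2 + 3*w) (T(O, w) = O*(O + (O**2 + 3*w)) = O*(O + O**2 + 3*w))
-T(-307, E(-5 - 6)) = -(-307)*(-307 + (-307)**2 + 3*(-1)) = -(-307)*(-307 + 94249 - 3) = -(-307)*93939 = -1*(-28839273) = 28839273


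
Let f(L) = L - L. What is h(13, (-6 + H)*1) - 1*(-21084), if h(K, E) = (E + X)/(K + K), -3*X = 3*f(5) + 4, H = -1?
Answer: 1644527/78 ≈ 21084.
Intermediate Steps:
f(L) = 0
X = -4/3 (X = -(3*0 + 4)/3 = -(0 + 4)/3 = -⅓*4 = -4/3 ≈ -1.3333)
h(K, E) = (-4/3 + E)/(2*K) (h(K, E) = (E - 4/3)/(K + K) = (-4/3 + E)/((2*K)) = (-4/3 + E)*(1/(2*K)) = (-4/3 + E)/(2*K))
h(13, (-6 + H)*1) - 1*(-21084) = (⅙)*(-4 + 3*((-6 - 1)*1))/13 - 1*(-21084) = (⅙)*(1/13)*(-4 + 3*(-7*1)) + 21084 = (⅙)*(1/13)*(-4 + 3*(-7)) + 21084 = (⅙)*(1/13)*(-4 - 21) + 21084 = (⅙)*(1/13)*(-25) + 21084 = -25/78 + 21084 = 1644527/78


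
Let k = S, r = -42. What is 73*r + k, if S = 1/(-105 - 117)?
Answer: -680653/222 ≈ -3066.0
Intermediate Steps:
S = -1/222 (S = 1/(-222) = -1/222 ≈ -0.0045045)
k = -1/222 ≈ -0.0045045
73*r + k = 73*(-42) - 1/222 = -3066 - 1/222 = -680653/222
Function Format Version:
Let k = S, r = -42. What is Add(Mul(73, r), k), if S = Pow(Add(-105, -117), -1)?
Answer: Rational(-680653, 222) ≈ -3066.0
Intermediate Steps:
S = Rational(-1, 222) (S = Pow(-222, -1) = Rational(-1, 222) ≈ -0.0045045)
k = Rational(-1, 222) ≈ -0.0045045
Add(Mul(73, r), k) = Add(Mul(73, -42), Rational(-1, 222)) = Add(-3066, Rational(-1, 222)) = Rational(-680653, 222)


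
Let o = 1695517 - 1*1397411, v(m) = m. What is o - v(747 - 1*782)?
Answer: 298141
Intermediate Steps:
o = 298106 (o = 1695517 - 1397411 = 298106)
o - v(747 - 1*782) = 298106 - (747 - 1*782) = 298106 - (747 - 782) = 298106 - 1*(-35) = 298106 + 35 = 298141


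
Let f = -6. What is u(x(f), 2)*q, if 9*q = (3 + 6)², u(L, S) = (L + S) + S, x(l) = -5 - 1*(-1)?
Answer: 0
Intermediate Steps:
x(l) = -4 (x(l) = -5 + 1 = -4)
u(L, S) = L + 2*S
q = 9 (q = (3 + 6)²/9 = (⅑)*9² = (⅑)*81 = 9)
u(x(f), 2)*q = (-4 + 2*2)*9 = (-4 + 4)*9 = 0*9 = 0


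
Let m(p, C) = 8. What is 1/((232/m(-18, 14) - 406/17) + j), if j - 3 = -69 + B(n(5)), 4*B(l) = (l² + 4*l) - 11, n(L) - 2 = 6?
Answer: -68/2695 ≈ -0.025232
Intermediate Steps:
n(L) = 8 (n(L) = 2 + 6 = 8)
B(l) = -11/4 + l + l²/4 (B(l) = ((l² + 4*l) - 11)/4 = (-11 + l² + 4*l)/4 = -11/4 + l + l²/4)
j = -179/4 (j = 3 + (-69 + (-11/4 + 8 + (¼)*8²)) = 3 + (-69 + (-11/4 + 8 + (¼)*64)) = 3 + (-69 + (-11/4 + 8 + 16)) = 3 + (-69 + 85/4) = 3 - 191/4 = -179/4 ≈ -44.750)
1/((232/m(-18, 14) - 406/17) + j) = 1/((232/8 - 406/17) - 179/4) = 1/((232*(⅛) - 406*1/17) - 179/4) = 1/((29 - 406/17) - 179/4) = 1/(87/17 - 179/4) = 1/(-2695/68) = -68/2695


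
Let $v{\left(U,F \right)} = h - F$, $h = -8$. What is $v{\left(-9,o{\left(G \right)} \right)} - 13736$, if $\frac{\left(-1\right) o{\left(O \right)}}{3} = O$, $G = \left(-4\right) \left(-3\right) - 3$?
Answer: $-13717$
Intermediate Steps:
$G = 9$ ($G = 12 - 3 = 9$)
$o{\left(O \right)} = - 3 O$
$v{\left(U,F \right)} = -8 - F$
$v{\left(-9,o{\left(G \right)} \right)} - 13736 = \left(-8 - \left(-3\right) 9\right) - 13736 = \left(-8 - -27\right) - 13736 = \left(-8 + 27\right) - 13736 = 19 - 13736 = -13717$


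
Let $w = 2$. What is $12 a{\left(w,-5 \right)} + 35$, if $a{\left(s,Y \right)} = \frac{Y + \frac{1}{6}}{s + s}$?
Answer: $\frac{41}{2} \approx 20.5$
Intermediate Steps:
$a{\left(s,Y \right)} = \frac{\frac{1}{6} + Y}{2 s}$ ($a{\left(s,Y \right)} = \frac{Y + \frac{1}{6}}{2 s} = \left(\frac{1}{6} + Y\right) \frac{1}{2 s} = \frac{\frac{1}{6} + Y}{2 s}$)
$12 a{\left(w,-5 \right)} + 35 = 12 \frac{1 + 6 \left(-5\right)}{12 \cdot 2} + 35 = 12 \cdot \frac{1}{12} \cdot \frac{1}{2} \left(1 - 30\right) + 35 = 12 \cdot \frac{1}{12} \cdot \frac{1}{2} \left(-29\right) + 35 = 12 \left(- \frac{29}{24}\right) + 35 = - \frac{29}{2} + 35 = \frac{41}{2}$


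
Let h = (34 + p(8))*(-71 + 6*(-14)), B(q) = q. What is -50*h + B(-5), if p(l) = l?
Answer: 325495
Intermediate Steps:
h = -6510 (h = (34 + 8)*(-71 + 6*(-14)) = 42*(-71 - 84) = 42*(-155) = -6510)
-50*h + B(-5) = -50*(-6510) - 5 = 325500 - 5 = 325495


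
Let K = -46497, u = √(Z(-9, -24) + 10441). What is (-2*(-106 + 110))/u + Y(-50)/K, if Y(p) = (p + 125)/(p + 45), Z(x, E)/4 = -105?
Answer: 5/15499 - 8*√10021/10021 ≈ -0.079594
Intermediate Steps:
Z(x, E) = -420 (Z(x, E) = 4*(-105) = -420)
Y(p) = (125 + p)/(45 + p)
u = √10021 (u = √(-420 + 10441) = √10021 ≈ 100.10)
(-2*(-106 + 110))/u + Y(-50)/K = (-2*(-106 + 110))/(√10021) + ((125 - 50)/(45 - 50))/(-46497) = (-2*4)*(√10021/10021) + (75/(-5))*(-1/46497) = -8*√10021/10021 - ⅕*75*(-1/46497) = -8*√10021/10021 - 15*(-1/46497) = -8*√10021/10021 + 5/15499 = 5/15499 - 8*√10021/10021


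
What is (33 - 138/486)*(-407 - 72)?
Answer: -1269350/81 ≈ -15671.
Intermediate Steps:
(33 - 138/486)*(-407 - 72) = (33 - 138*1/486)*(-479) = (33 - 23/81)*(-479) = (2650/81)*(-479) = -1269350/81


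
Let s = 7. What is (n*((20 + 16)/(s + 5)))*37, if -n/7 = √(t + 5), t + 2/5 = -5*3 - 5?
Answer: -777*I*√385/5 ≈ -3049.2*I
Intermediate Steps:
t = -102/5 (t = -⅖ + (-5*3 - 5) = -⅖ + (-15 - 5) = -⅖ - 20 = -102/5 ≈ -20.400)
n = -7*I*√385/5 (n = -7*√(-102/5 + 5) = -7*I*√385/5 ≈ -27.47*I)
(n*((20 + 16)/(s + 5)))*37 = ((-7*I*√385/5)*((20 + 16)/(7 + 5)))*37 = ((-7*I*√385/5)*(36/12))*37 = ((-7*I*√385/5)*(36*(1/12)))*37 = (-7*I*√385/5*3)*37 = -21*I*√385/5*37 = -777*I*√385/5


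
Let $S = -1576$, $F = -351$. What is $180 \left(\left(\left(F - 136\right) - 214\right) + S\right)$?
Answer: $-409860$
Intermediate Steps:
$180 \left(\left(\left(F - 136\right) - 214\right) + S\right) = 180 \left(\left(\left(-351 - 136\right) - 214\right) - 1576\right) = 180 \left(\left(-487 - 214\right) - 1576\right) = 180 \left(-701 - 1576\right) = 180 \left(-2277\right) = -409860$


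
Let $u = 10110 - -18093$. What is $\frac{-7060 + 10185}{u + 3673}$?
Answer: $\frac{3125}{31876} \approx 0.098036$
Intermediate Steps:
$u = 28203$ ($u = 10110 + 18093 = 28203$)
$\frac{-7060 + 10185}{u + 3673} = \frac{-7060 + 10185}{28203 + 3673} = \frac{3125}{31876}$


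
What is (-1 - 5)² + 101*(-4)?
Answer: -368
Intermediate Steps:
(-1 - 5)² + 101*(-4) = (-6)² - 404 = 36 - 404 = -368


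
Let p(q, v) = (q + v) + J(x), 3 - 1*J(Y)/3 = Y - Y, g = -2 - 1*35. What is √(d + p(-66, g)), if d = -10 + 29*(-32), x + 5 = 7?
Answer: 2*I*√258 ≈ 32.125*I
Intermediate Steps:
x = 2 (x = -5 + 7 = 2)
g = -37 (g = -2 - 35 = -37)
J(Y) = 9 (J(Y) = 9 - 3*(Y - Y) = 9 - 3*0 = 9 + 0 = 9)
p(q, v) = 9 + q + v (p(q, v) = (q + v) + 9 = 9 + q + v)
d = -938 (d = -10 - 928 = -938)
√(d + p(-66, g)) = √(-938 + (9 - 66 - 37)) = √(-938 - 94) = √(-1032) = 2*I*√258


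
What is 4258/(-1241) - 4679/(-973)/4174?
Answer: -17287217277/5040075782 ≈ -3.4300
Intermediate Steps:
4258/(-1241) - 4679/(-973)/4174 = 4258*(-1/1241) - 4679*(-1/973)*(1/4174) = -4258/1241 + (4679/973)*(1/4174) = -4258/1241 + 4679/4061302 = -17287217277/5040075782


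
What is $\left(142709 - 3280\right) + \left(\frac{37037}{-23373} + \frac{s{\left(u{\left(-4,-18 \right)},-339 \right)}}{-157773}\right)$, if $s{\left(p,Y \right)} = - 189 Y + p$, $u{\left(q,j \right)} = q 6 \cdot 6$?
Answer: $\frac{3497653011427}{25085907} \approx 1.3943 \cdot 10^{5}$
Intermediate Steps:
$u{\left(q,j \right)} = 36 q$ ($u{\left(q,j \right)} = 6 q 6 = 36 q$)
$s{\left(p,Y \right)} = p - 189 Y$
$\left(142709 - 3280\right) + \left(\frac{37037}{-23373} + \frac{s{\left(u{\left(-4,-18 \right)},-339 \right)}}{-157773}\right) = \left(142709 - 3280\right) + \left(\frac{37037}{-23373} + \frac{36 \left(-4\right) - -64071}{-157773}\right) = 139429 + \left(37037 \left(- \frac{1}{23373}\right) + \left(-144 + 64071\right) \left(- \frac{1}{157773}\right)\right) = 139429 + \left(- \frac{5291}{3339} + 63927 \left(- \frac{1}{157773}\right)\right) = 139429 - \frac{49915676}{25085907} = \frac{3497653011427}{25085907}$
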